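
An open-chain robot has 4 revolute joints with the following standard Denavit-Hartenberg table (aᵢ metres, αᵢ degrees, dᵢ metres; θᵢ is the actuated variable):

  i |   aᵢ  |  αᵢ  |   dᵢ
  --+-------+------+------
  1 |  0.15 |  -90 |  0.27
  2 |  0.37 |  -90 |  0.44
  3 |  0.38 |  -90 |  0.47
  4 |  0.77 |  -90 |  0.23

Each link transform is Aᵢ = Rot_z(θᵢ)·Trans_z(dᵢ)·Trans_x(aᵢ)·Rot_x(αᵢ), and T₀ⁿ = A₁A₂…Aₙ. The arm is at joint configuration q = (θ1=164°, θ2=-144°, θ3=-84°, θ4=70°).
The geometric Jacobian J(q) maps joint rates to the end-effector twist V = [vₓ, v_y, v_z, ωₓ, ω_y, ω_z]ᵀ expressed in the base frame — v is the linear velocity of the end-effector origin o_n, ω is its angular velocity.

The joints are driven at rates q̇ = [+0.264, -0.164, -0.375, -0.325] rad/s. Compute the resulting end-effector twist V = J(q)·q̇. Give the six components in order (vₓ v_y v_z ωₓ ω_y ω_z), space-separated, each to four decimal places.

0.0326 -0.2204 -0.1648 -0.0036 0.1363 -0.2294

o_n = [0.2260, -1.1631, 0.4563]
J₁: ẑ×o_n = [1.1631, 0.2260, -0.0000], ω = ẑ
J2: z=[-0.2756, -0.9613, 0.0000] o=[-0.1442, 0.0413, 0.2700] → [-0.1791, 0.0514, 0.6878, -0.2756, -0.9613, 0.0000]
J3: z=[-0.5650, 0.1620, 0.8090] o=[0.0223, -0.4641, 0.4875] → [0.5605, 0.1472, 0.3620, -0.5650, 0.1620, 0.8090]
J4: z=[0.8022, -0.1213, 0.5846] o=[-0.3166, -0.7601, 0.8911] → [0.2883, 0.6659, -0.2575, 0.8022, -0.1213, 0.5846]
V = J·q̇ = [0.0326, -0.2204, -0.1648, -0.0036, 0.1363, -0.2294]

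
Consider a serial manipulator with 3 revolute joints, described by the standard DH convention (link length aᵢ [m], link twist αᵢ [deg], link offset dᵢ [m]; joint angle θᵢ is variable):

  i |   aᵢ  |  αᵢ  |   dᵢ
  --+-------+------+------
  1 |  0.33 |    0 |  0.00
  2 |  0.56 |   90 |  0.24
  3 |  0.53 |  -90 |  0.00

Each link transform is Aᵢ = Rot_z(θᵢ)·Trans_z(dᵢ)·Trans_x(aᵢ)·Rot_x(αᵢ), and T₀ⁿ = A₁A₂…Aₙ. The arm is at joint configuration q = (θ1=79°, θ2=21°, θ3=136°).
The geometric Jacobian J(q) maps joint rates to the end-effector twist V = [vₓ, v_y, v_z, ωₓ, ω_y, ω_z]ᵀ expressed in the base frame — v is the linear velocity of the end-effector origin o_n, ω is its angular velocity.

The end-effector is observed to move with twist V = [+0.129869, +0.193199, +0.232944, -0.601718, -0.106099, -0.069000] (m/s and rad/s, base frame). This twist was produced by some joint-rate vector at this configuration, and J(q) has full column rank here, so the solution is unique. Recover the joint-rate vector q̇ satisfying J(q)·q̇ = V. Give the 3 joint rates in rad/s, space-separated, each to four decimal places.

-0.4840 0.4150 -0.6110

o_n = [0.0319, 0.5000, 0.6082]
J₁: ẑ×o_n = [-0.5000, 0.0319, 0.0000], ω = ẑ
J2: z=[0.0000, 0.0000, 1.0000] o=[0.0630, 0.3239, 0.0000] → [-0.1760, -0.0310, 0.0000, 0.0000, 0.0000, 1.0000]
J3: z=[0.9848, 0.1736, 0.0000] o=[-0.0343, 0.8754, 0.2400] → [0.0639, -0.3626, -0.3813, 0.9848, 0.1736, 0.0000]
q̇ = J⁺·V = [-0.4840, 0.4150, -0.6110]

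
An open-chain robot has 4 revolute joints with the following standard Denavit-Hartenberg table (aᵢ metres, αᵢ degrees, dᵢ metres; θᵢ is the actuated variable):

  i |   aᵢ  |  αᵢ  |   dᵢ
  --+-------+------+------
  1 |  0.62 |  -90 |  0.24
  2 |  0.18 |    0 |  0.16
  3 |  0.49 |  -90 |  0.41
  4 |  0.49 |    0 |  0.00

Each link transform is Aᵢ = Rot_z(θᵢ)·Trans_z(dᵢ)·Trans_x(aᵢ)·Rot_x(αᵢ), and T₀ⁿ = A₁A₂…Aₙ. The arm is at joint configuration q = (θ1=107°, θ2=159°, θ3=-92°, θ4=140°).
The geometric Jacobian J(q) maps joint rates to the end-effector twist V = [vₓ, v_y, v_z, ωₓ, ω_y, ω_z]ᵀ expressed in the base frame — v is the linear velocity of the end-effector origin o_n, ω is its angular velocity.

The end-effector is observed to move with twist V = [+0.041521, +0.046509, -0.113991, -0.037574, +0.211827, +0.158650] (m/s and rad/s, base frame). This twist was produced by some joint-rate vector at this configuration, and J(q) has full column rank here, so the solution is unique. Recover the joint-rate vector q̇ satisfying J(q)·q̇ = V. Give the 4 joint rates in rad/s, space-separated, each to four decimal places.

o_n = [-0.3891, 0.4005, 0.0700]
J₁: ẑ×o_n = [-0.4005, -0.3891, 0.0000], ω = ẑ
J2: z=[-0.9563, -0.2924, 0.0000] o=[-0.1813, 0.5929, 0.2400] → [0.0497, -0.1626, 0.1233, -0.9563, -0.2924, 0.0000]
J3: z=[-0.9563, -0.2924, 0.0000] o=[-0.2851, 0.3854, 0.1755] → [0.0309, -0.1009, -0.0448, -0.9563, -0.2924, 0.0000]
J4: z=[0.2691, -0.8803, -0.3907] o=[-0.7332, 0.4486, -0.2756] → [-0.3230, -0.2274, 0.2899, 0.2691, -0.8803, -0.3907]
q̇ = J⁺·V = [0.0680, -0.2850, 0.2590, -0.2320]

0.0680 -0.2850 0.2590 -0.2320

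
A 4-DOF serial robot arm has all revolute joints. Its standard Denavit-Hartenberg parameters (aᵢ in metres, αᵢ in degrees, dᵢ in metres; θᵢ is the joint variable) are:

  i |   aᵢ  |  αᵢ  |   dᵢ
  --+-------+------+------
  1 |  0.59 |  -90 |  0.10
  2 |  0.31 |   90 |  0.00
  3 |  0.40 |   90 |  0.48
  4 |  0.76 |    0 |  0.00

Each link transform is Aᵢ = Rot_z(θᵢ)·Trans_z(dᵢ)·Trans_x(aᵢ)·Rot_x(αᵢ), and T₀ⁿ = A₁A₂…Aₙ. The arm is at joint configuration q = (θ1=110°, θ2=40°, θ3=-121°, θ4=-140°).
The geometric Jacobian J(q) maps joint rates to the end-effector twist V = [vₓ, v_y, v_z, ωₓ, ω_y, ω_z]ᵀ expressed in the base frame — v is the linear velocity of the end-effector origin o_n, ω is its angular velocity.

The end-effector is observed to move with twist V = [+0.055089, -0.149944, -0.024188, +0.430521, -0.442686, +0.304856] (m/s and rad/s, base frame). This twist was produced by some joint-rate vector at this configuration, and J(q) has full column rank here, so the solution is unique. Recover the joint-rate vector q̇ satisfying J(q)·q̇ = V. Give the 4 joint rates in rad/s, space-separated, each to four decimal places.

0.2800 -0.5220 -0.3430 0.5220

o_n = [-0.4525, 0.7866, -0.1661]
J₁: ẑ×o_n = [-0.7866, -0.4525, 0.0000], ω = ẑ
J2: z=[-0.9397, -0.3420, 0.0000] o=[-0.2018, 0.5544, 0.1000] → [0.0910, -0.2501, -0.3039, -0.9397, -0.3420, 0.0000]
J3: z=[-0.2198, 0.6040, 0.7660] o=[-0.2830, 0.7776, -0.0993] → [-0.0473, -0.1445, 0.1004, -0.2198, 0.6040, 0.7660]
J4: z=[-0.2594, -0.7932, 0.5510] o=[-0.0124, 1.0365, 0.4009] → [0.5874, -0.3896, -0.2843, -0.2594, -0.7932, 0.5510]
q̇ = J⁺·V = [0.2800, -0.5220, -0.3430, 0.5220]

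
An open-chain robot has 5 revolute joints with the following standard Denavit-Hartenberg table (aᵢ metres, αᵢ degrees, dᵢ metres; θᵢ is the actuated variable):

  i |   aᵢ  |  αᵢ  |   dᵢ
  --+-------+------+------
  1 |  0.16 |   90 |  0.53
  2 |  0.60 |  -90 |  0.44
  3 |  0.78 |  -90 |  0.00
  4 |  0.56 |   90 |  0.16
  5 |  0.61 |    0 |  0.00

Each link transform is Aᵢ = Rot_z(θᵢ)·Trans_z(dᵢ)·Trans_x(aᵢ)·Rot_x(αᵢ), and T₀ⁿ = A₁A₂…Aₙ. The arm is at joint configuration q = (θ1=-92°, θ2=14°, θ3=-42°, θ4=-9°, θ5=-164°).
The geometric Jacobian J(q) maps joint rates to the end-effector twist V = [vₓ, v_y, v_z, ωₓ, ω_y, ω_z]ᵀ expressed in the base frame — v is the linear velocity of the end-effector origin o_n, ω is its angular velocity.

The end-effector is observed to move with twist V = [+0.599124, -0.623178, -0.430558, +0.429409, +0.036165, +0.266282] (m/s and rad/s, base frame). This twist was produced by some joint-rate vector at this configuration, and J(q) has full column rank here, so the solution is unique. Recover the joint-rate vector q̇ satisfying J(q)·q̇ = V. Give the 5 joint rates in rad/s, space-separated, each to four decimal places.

o_n = [-0.9947, -1.2476, 0.8054]
J₁: ẑ×o_n = [1.2476, -0.9947, 0.0000], ω = ẑ
J2: z=[-0.9994, 0.0349, 0.0000] o=[-0.0056, -0.1599, 0.5300] → [0.0096, 0.2752, 1.1215, -0.9994, 0.0349, 0.0000]
J3: z=[0.0084, 0.2418, 0.9703] o=[-0.4656, -0.7264, 0.6752] → [0.5372, -0.5144, 0.1235, 0.0084, 0.2418, 0.9703]
J4: z=[0.7200, -0.6748, 0.1619] o=[-1.0069, -1.2702, 0.8154] → [0.0031, 0.0092, 0.0245, 0.7200, -0.6748, 0.1619]
J5: z=[0.1169, 0.3479, 0.9302] o=[-1.2747, -1.7427, 1.0257] → [-0.5372, 0.2862, -0.0395, 0.1169, 0.3479, 0.9302]
q̇ = J⁺·V = [-0.1170, -0.4990, 0.8870, -0.0240, -0.5090]

-0.1170 -0.4990 0.8870 -0.0240 -0.5090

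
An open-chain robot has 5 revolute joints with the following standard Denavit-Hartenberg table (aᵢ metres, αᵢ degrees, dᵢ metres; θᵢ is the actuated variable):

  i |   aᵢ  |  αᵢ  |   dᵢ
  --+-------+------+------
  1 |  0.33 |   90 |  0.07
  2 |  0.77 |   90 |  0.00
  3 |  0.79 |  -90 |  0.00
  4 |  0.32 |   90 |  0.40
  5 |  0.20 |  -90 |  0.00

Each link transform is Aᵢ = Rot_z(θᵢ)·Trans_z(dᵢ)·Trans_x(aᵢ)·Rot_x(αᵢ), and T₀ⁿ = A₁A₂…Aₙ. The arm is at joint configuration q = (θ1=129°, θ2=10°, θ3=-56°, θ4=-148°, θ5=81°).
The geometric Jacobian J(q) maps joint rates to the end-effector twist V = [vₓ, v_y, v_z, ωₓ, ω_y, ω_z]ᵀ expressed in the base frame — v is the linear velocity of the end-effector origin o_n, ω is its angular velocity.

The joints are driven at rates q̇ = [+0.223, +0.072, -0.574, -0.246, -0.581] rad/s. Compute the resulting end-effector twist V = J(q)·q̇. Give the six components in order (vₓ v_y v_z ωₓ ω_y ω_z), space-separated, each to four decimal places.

-0.4844 -0.5982 0.1000 -0.2207 -0.2372 0.2975

o_n = [-1.2402, 1.4142, 0.1542]
J₁: ẑ×o_n = [-1.4142, -1.2402, 0.0000], ω = ẑ
J2: z=[0.7771, 0.6293, 0.0000] o=[-0.2077, 0.2565, 0.0700] → [0.0530, -0.0654, 1.5495, 0.7771, 0.6293, 0.0000]
J3: z=[-0.1093, 0.1349, -0.9848] o=[-0.6849, 0.8458, 0.2037] → [0.5531, 0.5414, 0.0128, -0.1093, 0.1349, -0.9848]
J4: z=[-0.0792, 0.9864, 0.1440] o=[-1.4677, 0.7717, 0.2804] → [-0.2170, 0.0227, -0.2753, -0.0792, 0.9864, 0.1440]
J5: z=[0.6177, -0.0648, 0.7837] o=[-1.2490, 1.2146, 0.1447] → [-0.1570, 0.0010, 0.1239, 0.6177, -0.0648, 0.7837]
V = J·q̇ = [-0.4844, -0.5982, 0.1000, -0.2207, -0.2372, 0.2975]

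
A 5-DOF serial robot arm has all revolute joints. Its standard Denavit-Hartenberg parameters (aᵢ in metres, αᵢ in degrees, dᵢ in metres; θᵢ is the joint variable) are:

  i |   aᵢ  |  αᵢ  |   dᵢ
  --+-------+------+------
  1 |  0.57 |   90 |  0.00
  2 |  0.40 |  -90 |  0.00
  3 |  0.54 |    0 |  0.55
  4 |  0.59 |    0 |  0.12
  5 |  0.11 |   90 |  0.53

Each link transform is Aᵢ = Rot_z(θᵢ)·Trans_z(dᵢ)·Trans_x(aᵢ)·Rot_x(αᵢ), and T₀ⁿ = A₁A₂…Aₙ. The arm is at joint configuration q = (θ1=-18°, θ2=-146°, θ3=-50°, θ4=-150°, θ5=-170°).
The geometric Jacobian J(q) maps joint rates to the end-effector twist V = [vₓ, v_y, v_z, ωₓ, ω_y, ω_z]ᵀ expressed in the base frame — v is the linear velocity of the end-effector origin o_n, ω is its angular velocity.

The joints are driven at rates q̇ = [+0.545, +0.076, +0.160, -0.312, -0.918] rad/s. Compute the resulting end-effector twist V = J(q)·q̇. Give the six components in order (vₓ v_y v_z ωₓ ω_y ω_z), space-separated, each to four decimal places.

o_n = [0.8716, -0.5261, -1.1632]
J₁: ẑ×o_n = [0.5261, 0.8716, -0.0000], ω = ẑ
J2: z=[-0.3090, -0.9511, 0.0000] o=[0.5421, -0.1761, 0.0000] → [1.1062, -0.3594, 0.4215, -0.3090, -0.9511, 0.0000]
J3: z=[0.5318, -0.1728, -0.8290] o=[0.2267, -0.0737, -0.2237] → [-0.2127, -0.0350, -0.1292, 0.5318, -0.1728, -0.8290]
J4: z=[0.5318, -0.1728, -0.8290] o=[0.1177, -0.4732, -0.8737] → [0.0062, -0.4711, 0.1022, 0.5318, -0.1728, -0.8290]
J5: z=[0.5318, -0.1728, -0.8290] o=[0.6810, -0.4441, -0.6632] → [0.0184, 0.1079, -0.0107, 0.5318, -0.1728, -0.8290]
V = J·q̇ = [0.3179, 0.4900, -0.0107, -0.5925, 0.1126, 1.4321]

0.3179 0.4900 -0.0107 -0.5925 0.1126 1.4321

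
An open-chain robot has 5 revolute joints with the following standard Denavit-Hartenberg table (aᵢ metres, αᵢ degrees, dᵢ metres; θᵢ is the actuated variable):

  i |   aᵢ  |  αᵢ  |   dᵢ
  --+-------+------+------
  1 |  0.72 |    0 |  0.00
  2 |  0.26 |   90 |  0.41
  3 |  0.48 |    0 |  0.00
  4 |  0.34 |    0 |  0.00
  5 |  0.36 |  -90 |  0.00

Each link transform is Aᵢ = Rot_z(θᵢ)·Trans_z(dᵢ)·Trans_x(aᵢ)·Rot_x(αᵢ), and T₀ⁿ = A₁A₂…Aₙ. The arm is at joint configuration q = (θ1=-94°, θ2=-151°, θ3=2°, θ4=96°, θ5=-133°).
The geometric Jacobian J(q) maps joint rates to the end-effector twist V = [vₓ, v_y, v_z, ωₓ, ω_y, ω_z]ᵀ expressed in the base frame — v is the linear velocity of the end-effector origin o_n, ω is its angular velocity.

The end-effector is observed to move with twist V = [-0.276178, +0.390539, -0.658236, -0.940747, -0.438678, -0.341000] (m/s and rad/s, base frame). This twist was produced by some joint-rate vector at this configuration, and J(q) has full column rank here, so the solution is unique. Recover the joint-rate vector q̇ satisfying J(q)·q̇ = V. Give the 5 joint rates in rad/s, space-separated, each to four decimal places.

o_n = [-0.4675, 0.1765, 0.5570]
J₁: ẑ×o_n = [-0.1765, -0.4675, 0.0000], ω = ẑ
J2: z=[0.0000, 0.0000, 1.0000] o=[-0.0502, -0.7182, 0.0000] → [-0.8948, -0.4172, 0.0000, 0.0000, 0.0000, 1.0000]
J3: z=[0.9063, 0.4226, 0.0000] o=[-0.1601, -0.4826, 0.4100] → [0.0621, -0.1332, 0.7273, 0.9063, 0.4226, 0.0000]
J4: z=[0.9063, 0.4226, 0.0000] o=[-0.3628, -0.0478, 0.4268] → [0.0550, -0.1180, 0.2476, 0.9063, 0.4226, 0.0000]
J5: z=[0.9063, 0.4226, 0.0000] o=[-0.3428, -0.0907, 0.7634] → [-0.0873, 0.1871, 0.2949, 0.9063, 0.4226, 0.0000]
q̇ = J⁺·V = [-0.6700, 0.3290, -0.8620, -0.4350, 0.2590]

-0.6700 0.3290 -0.8620 -0.4350 0.2590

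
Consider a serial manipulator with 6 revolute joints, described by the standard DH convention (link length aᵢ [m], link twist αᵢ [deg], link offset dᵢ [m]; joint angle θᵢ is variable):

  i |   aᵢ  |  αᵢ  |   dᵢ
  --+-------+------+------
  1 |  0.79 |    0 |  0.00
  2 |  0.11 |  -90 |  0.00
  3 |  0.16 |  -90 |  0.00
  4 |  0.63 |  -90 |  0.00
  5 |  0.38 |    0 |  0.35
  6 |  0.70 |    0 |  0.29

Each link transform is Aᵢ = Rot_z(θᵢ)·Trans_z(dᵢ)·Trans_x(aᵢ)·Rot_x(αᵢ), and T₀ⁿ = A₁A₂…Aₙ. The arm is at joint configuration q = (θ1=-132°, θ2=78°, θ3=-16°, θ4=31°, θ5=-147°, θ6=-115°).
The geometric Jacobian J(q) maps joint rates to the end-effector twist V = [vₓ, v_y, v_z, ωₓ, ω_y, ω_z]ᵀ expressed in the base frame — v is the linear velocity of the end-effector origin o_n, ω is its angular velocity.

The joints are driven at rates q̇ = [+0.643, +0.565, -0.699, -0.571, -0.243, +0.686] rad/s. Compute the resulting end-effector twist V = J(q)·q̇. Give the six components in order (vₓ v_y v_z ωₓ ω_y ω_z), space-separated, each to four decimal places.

0.7563 -0.7125 -0.0323 -1.0941 -0.3293 1.6940

o_n = [-1.0679, -0.9655, 0.4712]
J₁: ẑ×o_n = [0.9655, -1.0679, 0.0000], ω = ẑ
J2: z=[0.0000, 0.0000, 1.0000] o=[-0.5286, -0.5871, 0.0000] → [0.3784, -0.5393, 0.0000, 0.0000, 0.0000, 1.0000]
J3: z=[0.8090, 0.5878, 0.0000] o=[-0.4640, -0.6761, 0.0000] → [0.2769, -0.3812, 0.1208, 0.8090, 0.5878, 0.0000]
J4: z=[0.1620, -0.2230, -0.9613] o=[-0.3736, -0.8005, 0.0441] → [-0.2539, 0.5983, -0.1816, 0.1620, -0.2230, -0.9613]
J5: z=[-0.9845, -0.1033, -0.1420] o=[-0.3309, -1.4112, 0.1930] → [0.0345, 0.3785, -0.5149, -0.9845, -0.1033, -0.1420]
J6: z=[-0.9845, -0.1033, -0.1420] o=[-0.6635, -1.1846, -0.1310] → [-0.0311, 0.6502, -0.2574, -0.9845, -0.1033, -0.1420]
V = J·q̇ = [0.7563, -0.7125, -0.0323, -1.0941, -0.3293, 1.6940]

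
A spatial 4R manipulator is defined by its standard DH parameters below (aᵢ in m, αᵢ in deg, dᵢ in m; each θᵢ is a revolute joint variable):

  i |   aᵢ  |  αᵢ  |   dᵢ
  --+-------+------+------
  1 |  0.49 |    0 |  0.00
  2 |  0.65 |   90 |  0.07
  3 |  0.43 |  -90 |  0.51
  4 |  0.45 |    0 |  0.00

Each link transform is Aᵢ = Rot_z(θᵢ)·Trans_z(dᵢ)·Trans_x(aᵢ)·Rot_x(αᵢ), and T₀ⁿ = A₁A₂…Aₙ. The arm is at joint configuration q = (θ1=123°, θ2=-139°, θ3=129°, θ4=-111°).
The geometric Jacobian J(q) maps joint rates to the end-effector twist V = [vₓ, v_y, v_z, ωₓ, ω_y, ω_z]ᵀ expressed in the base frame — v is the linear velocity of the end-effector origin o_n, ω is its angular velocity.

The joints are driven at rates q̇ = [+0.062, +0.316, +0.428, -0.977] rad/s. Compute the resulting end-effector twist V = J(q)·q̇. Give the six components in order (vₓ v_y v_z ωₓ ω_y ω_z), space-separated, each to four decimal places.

0.5684 0.1662 -0.3914 0.6119 -0.6207 0.9928

o_n = [-0.0610, -0.6157, 0.2788]
J₁: ẑ×o_n = [0.6157, -0.0610, 0.0000], ω = ẑ
J2: z=[0.0000, 0.0000, 1.0000] o=[-0.2669, 0.4109, 0.0000] → [1.0266, 0.2059, -0.0000, 0.0000, 0.0000, 1.0000]
J3: z=[-0.2756, -0.9613, 0.0000] o=[0.3579, 0.2318, 0.0700] → [-0.2008, 0.0576, -0.1691, -0.2756, -0.9613, 0.0000]
J4: z=[-0.7470, 0.2142, -0.6293] o=[-0.0428, -0.1839, 0.4042] → [-0.2986, -0.0821, 0.3265, -0.7470, 0.2142, -0.6293]
V = J·q̇ = [0.5684, 0.1662, -0.3914, 0.6119, -0.6207, 0.9928]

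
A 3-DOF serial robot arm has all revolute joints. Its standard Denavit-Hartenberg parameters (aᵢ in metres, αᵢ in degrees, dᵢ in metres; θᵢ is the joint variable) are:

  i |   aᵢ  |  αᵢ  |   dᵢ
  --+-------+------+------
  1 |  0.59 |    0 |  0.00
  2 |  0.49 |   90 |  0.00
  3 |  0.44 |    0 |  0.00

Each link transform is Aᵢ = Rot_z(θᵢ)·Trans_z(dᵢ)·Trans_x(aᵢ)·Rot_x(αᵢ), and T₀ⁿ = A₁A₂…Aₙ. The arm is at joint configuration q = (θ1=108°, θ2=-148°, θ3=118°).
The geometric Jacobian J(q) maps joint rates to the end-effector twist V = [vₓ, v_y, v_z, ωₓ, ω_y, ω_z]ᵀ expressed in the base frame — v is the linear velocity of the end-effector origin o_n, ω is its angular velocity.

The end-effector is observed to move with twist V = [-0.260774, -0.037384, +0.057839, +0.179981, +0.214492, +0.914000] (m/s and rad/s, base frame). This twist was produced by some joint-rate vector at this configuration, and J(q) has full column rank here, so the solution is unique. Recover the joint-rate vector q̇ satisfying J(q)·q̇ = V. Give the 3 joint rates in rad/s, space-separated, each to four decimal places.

o_n = [0.0348, 0.3789, 0.3885]
J₁: ẑ×o_n = [-0.3789, 0.0348, 0.0000], ω = ẑ
J2: z=[0.0000, 0.0000, 1.0000] o=[-0.1823, 0.5611, 0.0000] → [0.1822, 0.2171, -0.0000, 0.0000, 0.0000, 1.0000]
J3: z=[-0.6428, -0.7660, 0.0000] o=[0.1930, 0.2462, 0.0000] → [-0.2976, 0.2497, -0.2066, -0.6428, -0.7660, 0.0000]
q̇ = J⁺·V = [0.9100, 0.0040, -0.2800]

0.9100 0.0040 -0.2800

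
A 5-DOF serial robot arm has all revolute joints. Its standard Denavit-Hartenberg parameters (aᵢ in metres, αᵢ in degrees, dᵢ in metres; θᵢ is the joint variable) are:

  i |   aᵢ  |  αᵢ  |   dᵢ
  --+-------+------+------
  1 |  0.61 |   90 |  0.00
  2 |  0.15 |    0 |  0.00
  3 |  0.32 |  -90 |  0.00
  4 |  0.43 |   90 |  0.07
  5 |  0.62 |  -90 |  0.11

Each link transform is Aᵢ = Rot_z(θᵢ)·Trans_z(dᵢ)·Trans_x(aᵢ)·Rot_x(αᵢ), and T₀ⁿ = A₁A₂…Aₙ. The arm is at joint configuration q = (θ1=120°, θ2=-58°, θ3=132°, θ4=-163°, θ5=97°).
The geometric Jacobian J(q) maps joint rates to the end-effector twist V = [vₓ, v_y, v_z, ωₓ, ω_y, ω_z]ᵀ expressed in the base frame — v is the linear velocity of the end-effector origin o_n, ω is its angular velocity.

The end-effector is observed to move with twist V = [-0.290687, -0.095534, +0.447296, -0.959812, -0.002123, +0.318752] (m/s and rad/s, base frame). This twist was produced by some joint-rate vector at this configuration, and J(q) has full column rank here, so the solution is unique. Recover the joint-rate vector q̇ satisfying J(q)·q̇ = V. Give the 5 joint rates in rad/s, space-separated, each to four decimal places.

0.6070 -0.8120 0.4550 -0.5390 0.4970

o_n = [-0.0096, 0.0136, 0.0126]
J₁: ẑ×o_n = [-0.0136, -0.0096, 0.0000], ω = ẑ
J2: z=[0.8660, 0.5000, 0.0000] o=[-0.3050, 0.5283, 0.0000] → [0.0063, -0.0109, -0.5934, 0.8660, 0.5000, 0.0000]
J3: z=[0.8660, 0.5000, 0.0000] o=[-0.3447, 0.5971, -0.1272] → [0.0699, -0.1211, -0.6729, 0.8660, 0.5000, 0.0000]
J4: z=[0.4806, -0.8325, 0.2756] o=[-0.3888, 0.6735, 0.1804] → [0.3216, 0.1852, -0.0015, 0.4806, -0.8325, 0.2756]
J5: z=[-0.7879, -0.5479, -0.2810] o=[-0.1897, 0.5799, -0.1956] → [-0.2732, 0.1134, 0.5449, -0.7879, -0.5479, -0.2810]
q̇ = J⁺·V = [0.6070, -0.8120, 0.4550, -0.5390, 0.4970]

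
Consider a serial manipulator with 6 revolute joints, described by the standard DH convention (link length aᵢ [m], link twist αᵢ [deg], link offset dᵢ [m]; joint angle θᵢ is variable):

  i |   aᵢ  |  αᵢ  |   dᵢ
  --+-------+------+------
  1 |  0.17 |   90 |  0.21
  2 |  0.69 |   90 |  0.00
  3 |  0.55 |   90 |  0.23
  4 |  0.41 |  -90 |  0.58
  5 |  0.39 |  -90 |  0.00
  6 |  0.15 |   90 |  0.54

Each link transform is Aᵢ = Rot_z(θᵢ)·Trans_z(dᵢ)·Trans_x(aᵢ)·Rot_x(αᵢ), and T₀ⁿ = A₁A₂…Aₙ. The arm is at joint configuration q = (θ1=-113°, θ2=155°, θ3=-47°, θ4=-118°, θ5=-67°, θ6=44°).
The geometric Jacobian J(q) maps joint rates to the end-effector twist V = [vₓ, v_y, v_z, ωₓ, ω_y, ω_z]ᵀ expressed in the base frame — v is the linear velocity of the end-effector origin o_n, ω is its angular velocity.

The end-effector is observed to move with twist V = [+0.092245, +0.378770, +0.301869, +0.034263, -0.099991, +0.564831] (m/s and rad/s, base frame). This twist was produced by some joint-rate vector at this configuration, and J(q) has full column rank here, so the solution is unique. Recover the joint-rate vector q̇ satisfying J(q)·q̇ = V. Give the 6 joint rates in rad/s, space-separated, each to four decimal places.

0.7080 -0.6680 -0.0430 -0.1860 -0.4400 0.3200

o_n = [0.5435, -0.0530, -0.3999]
J₁: ẑ×o_n = [0.0530, 0.5435, -0.0000], ω = ẑ
J2: z=[-0.9205, 0.3907, 0.0000] o=[-0.0664, -0.1565, 0.2100] → [-0.2383, -0.5614, -0.3336, -0.9205, 0.3907, 0.0000]
J3: z=[-0.1651, -0.3890, 0.9063] o=[0.1779, 0.4192, 0.5016] → [0.7786, 0.1824, 0.2202, -0.1651, -0.3890, 0.9063]
J4: z=[0.3688, -0.8766, -0.3091] o=[0.6430, 0.4854, 0.8686] → [0.9456, 0.4986, -0.2859, 0.3688, -0.8766, -0.3091]
J5: z=[0.8852, 0.4327, -0.1710] o=[0.7406, 0.0633, 0.3057] → [-0.3252, 0.6584, -0.0176, 0.8852, 0.4327, -0.1710]
J6: z=[-0.4052, 0.5363, -0.7404] o=[0.8298, -0.2193, 0.0522] → [-0.1193, 0.0288, 0.0862, -0.4052, 0.5363, -0.7404]
q̇ = J⁺·V = [0.7080, -0.6680, -0.0430, -0.1860, -0.4400, 0.3200]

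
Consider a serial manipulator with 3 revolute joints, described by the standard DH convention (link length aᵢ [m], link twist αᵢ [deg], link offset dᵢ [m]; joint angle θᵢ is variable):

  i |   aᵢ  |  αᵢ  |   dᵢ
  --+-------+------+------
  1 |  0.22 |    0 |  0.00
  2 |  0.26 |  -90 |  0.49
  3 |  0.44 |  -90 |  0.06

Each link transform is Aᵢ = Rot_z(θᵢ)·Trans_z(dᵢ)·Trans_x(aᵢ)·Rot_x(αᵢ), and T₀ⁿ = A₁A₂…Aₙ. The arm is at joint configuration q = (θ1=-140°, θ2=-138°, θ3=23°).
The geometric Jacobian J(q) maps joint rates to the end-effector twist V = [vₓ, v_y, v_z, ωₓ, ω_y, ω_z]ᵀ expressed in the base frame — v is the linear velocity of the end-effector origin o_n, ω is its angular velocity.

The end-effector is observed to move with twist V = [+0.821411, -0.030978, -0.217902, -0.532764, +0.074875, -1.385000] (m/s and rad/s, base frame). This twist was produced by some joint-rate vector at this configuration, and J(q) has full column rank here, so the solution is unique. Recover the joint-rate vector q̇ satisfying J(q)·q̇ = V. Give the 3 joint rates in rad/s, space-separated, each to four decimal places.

-0.6320 -0.7530 0.5380

o_n = [-0.1354, 0.5255, 0.3181]
J₁: ẑ×o_n = [-0.5255, -0.1354, 0.0000], ω = ẑ
J2: z=[0.0000, 0.0000, 1.0000] o=[-0.1685, -0.1414, 0.0000] → [-0.6669, 0.0331, 0.0000, 0.0000, 0.0000, 1.0000]
J3: z=[-0.9903, 0.1392, 0.0000] o=[-0.1323, 0.1161, 0.4900] → [-0.0239, -0.1702, -0.4050, -0.9903, 0.1392, 0.0000]
q̇ = J⁺·V = [-0.6320, -0.7530, 0.5380]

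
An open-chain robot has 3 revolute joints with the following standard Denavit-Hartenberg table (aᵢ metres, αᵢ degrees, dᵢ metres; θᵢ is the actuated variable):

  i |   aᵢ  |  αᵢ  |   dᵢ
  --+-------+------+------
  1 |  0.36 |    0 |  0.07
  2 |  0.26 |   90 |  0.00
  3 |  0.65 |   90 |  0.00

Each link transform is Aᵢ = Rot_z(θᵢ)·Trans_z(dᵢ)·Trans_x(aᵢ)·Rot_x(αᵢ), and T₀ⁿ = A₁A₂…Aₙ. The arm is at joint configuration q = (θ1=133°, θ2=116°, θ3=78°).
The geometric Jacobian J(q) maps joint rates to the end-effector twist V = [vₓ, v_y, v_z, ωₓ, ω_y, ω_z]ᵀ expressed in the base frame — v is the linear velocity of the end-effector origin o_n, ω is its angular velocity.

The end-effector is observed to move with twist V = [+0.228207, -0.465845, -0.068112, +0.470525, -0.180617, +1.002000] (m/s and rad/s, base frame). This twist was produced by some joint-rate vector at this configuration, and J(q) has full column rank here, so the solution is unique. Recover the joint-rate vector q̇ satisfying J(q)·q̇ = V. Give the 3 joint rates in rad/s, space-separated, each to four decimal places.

o_n = [-0.3871, -0.1056, 0.7058]
J₁: ẑ×o_n = [0.1056, -0.3871, 0.0000], ω = ẑ
J2: z=[0.0000, 0.0000, 1.0000] o=[-0.2455, 0.2633, 0.0700] → [0.3689, -0.1416, 0.0000, 0.0000, 0.0000, 1.0000]
J3: z=[-0.9336, 0.3584, 0.0000] o=[-0.3387, 0.0206, 0.0700] → [0.2278, 0.5936, 0.1351, -0.9336, 0.3584, 0.0000]
q̇ = J⁺·V = [0.1010, 0.9010, -0.5040]

0.1010 0.9010 -0.5040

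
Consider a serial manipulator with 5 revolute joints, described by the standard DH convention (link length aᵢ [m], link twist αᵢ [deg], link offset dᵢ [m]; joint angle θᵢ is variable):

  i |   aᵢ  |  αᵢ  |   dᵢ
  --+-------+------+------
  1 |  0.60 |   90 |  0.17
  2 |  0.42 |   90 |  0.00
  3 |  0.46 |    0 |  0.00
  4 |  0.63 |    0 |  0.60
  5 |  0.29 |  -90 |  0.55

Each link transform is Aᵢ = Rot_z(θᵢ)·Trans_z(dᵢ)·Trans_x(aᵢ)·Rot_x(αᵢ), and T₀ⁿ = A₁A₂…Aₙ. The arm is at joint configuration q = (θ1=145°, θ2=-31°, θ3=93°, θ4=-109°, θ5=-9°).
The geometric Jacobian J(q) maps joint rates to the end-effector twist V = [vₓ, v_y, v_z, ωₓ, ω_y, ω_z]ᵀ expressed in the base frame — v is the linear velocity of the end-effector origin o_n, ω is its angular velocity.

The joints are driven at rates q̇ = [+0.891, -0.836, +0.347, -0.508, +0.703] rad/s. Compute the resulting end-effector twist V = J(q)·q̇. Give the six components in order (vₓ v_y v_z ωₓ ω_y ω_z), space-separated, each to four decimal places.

o_n = [-0.8005, 0.7597, -1.4669]
J₁: ẑ×o_n = [-0.7597, -0.8005, 0.0000], ω = ẑ
J2: z=[0.5736, 0.8192, 0.0000] o=[-0.4915, 0.3441, 0.1700] → [-1.3409, 0.9389, 0.4915, 0.5736, 0.8192, 0.0000]
J3: z=[0.4219, -0.2954, -0.8572] o=[-0.7864, 0.5506, -0.0463] → [0.5989, 0.6114, 0.0840, 0.4219, -0.2954, -0.8572]
J4: z=[0.4219, -0.2954, -0.8572] o=[-0.5060, 0.9151, -0.0339] → [0.2901, 0.8570, -0.1526, 0.4219, -0.2954, -0.8572]
J5: z=[0.4219, -0.2954, -0.8572] o=[-0.7777, 0.8933, -0.8601] → [0.0647, 0.2756, -0.0631, 0.4219, -0.2954, -0.8572]
V = J·q̇ = [0.5500, -1.5276, -0.3486, -0.2508, -0.8449, 0.4264]

0.5500 -1.5276 -0.3486 -0.2508 -0.8449 0.4264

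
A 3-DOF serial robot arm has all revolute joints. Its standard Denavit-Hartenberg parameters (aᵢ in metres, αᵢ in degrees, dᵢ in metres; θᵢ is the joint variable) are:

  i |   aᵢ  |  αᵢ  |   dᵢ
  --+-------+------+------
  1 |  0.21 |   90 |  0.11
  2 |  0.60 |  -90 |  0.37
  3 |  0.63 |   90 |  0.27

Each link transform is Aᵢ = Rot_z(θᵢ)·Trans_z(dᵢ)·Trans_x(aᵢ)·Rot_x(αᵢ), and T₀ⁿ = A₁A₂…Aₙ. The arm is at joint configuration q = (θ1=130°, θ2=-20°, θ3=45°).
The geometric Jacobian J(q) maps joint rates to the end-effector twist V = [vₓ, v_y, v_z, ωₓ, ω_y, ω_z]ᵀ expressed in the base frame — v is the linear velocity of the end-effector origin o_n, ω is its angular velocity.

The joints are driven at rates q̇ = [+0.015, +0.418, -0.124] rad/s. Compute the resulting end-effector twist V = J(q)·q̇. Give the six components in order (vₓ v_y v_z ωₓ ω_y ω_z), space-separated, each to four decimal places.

o_n = [-0.8837, 0.9357, 0.0061]
J₁: ẑ×o_n = [-0.9357, -0.8837, 0.0000], ω = ẑ
J2: z=[0.7660, 0.6428, 0.0000] o=[-0.1350, 0.1609, 0.1100] → [-0.0668, 0.0796, 1.0748, 0.7660, 0.6428, 0.0000]
J3: z=[-0.2198, 0.2620, 0.9397] o=[-0.2140, 0.8306, -0.0952] → [-0.0722, -0.6070, 0.1524, -0.2198, 0.2620, 0.9397]
V = J·q̇ = [-0.0330, 0.0953, 0.4304, 0.3475, 0.2362, -0.1015]

-0.0330 0.0953 0.4304 0.3475 0.2362 -0.1015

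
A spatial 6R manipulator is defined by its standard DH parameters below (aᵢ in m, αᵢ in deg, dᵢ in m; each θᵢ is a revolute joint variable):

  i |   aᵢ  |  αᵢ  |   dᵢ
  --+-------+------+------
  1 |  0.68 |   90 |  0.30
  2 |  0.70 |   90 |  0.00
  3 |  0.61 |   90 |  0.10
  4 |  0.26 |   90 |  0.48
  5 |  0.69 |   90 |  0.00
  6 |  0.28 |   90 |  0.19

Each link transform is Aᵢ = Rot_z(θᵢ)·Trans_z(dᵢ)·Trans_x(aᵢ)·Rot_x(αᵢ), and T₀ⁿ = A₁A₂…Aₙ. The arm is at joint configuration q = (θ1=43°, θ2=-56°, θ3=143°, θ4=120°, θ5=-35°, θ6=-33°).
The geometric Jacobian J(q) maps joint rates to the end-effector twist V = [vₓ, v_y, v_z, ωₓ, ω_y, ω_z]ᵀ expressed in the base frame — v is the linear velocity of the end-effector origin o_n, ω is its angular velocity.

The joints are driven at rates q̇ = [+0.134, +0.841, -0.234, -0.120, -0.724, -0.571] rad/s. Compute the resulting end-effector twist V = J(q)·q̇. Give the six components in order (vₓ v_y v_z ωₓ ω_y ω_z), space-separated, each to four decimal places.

0.5130 0.7411 0.3762 0.9717 0.0271 -0.3884

o_n = [0.1311, 0.3279, -0.6151]
J₁: ẑ×o_n = [-0.3279, 0.1311, 0.0000], ω = ẑ
J2: z=[0.6820, -0.7314, 0.0000] o=[0.4973, 0.4638, 0.3000] → [0.6693, 0.6241, -0.3605, 0.6820, -0.7314, 0.0000]
J3: z=[-0.6063, -0.5654, -0.5592] o=[0.7836, 0.7307, -0.2803] → [-0.0360, 0.1619, -0.1247, -0.6063, -0.5654, -0.5592]
J4: z=[0.7908, -0.3546, -0.4989] o=[0.7741, 0.2199, 0.0676] → [0.2960, 0.8607, -0.1426, 0.7908, -0.3546, -0.4989]
J5: z=[-0.2306, -0.9276, 0.2938] o=[1.0063, 0.0192, -0.3838] → [0.1239, -0.3104, -0.8830, -0.2306, -0.9276, 0.2938]
J6: z=[-0.3226, 0.3577, 0.8763] o=[0.3728, 0.0932, -0.6472] → [-0.1941, -0.2015, 0.0108, -0.3226, 0.3577, 0.8763]
V = J·q̇ = [0.5130, 0.7411, 0.3762, 0.9717, 0.0271, -0.3884]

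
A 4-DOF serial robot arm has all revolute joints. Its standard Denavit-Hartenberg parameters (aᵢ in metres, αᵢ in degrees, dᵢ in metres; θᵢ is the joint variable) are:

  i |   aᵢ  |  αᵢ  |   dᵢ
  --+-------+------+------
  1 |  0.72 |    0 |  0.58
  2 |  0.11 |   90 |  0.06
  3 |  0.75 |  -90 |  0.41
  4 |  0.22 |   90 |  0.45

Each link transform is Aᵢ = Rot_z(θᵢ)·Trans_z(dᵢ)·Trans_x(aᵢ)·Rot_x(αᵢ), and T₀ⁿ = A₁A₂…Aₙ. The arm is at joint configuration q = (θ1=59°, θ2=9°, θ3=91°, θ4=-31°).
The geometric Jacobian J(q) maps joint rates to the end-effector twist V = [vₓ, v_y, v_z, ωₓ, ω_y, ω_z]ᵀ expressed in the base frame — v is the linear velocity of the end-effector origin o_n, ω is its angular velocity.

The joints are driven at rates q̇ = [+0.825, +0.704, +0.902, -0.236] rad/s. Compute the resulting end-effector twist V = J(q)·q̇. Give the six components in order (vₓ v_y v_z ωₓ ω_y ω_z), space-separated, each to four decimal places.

o_n = [0.7226, 0.0908, 1.5706]
J₁: ẑ×o_n = [-0.0908, 0.7226, 0.0000], ω = ẑ
J2: z=[0.0000, 0.0000, 1.0000] o=[0.3708, 0.6172, 0.5800] → [0.5264, 0.3517, -0.0000, 0.0000, 0.0000, 1.0000]
J3: z=[0.9272, -0.3746, 0.0000] o=[0.4120, 0.7192, 0.6400] → [-0.3486, -0.8628, -0.4663, 0.9272, -0.3746, 0.0000]
J4: z=[-0.3745, -0.9270, -0.0175] o=[0.7873, 0.5534, 1.3899] → [-0.1756, 0.0688, 0.1133, -0.3745, -0.9270, -0.0175]
V = J·q̇ = [0.0227, 0.0492, -0.4474, 0.9247, -0.1191, 1.5331]

0.0227 0.0492 -0.4474 0.9247 -0.1191 1.5331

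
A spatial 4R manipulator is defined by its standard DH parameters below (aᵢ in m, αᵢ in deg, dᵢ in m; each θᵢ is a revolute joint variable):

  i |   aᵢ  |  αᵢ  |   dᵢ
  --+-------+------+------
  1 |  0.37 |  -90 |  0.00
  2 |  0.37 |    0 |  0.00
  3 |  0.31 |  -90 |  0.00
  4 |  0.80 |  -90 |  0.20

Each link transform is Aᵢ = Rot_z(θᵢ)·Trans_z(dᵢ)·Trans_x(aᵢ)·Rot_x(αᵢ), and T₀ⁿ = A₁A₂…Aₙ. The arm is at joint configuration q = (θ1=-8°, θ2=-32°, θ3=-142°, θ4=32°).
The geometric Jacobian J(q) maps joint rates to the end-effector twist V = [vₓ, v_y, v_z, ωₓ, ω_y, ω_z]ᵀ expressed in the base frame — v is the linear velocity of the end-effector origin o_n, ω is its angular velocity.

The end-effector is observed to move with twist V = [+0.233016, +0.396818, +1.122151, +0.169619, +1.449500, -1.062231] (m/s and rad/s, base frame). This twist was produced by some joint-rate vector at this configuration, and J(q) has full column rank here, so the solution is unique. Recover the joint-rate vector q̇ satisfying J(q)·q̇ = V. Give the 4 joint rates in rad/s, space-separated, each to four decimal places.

-0.7410 0.9430 0.5160 -0.3230

o_n = [-0.3346, -0.3811, 0.4983]
J₁: ẑ×o_n = [0.3811, -0.3346, 0.0000], ω = ẑ
J2: z=[0.1392, 0.9903, 0.0000] o=[0.3664, -0.0515, 0.0000] → [0.4934, -0.0693, 0.6483, 0.1392, 0.9903, 0.0000]
J3: z=[0.1392, 0.9903, 0.0000] o=[0.6771, -0.0952, 0.1961] → [0.2993, -0.0421, 0.9621, 0.1392, 0.9903, 0.0000]
J4: z=[0.1035, -0.0145, 0.9945] o=[0.3718, -0.0523, 0.2285] → [0.3231, -0.7305, -0.0443, 0.1035, -0.0145, 0.9945]
q̇ = J⁺·V = [-0.7410, 0.9430, 0.5160, -0.3230]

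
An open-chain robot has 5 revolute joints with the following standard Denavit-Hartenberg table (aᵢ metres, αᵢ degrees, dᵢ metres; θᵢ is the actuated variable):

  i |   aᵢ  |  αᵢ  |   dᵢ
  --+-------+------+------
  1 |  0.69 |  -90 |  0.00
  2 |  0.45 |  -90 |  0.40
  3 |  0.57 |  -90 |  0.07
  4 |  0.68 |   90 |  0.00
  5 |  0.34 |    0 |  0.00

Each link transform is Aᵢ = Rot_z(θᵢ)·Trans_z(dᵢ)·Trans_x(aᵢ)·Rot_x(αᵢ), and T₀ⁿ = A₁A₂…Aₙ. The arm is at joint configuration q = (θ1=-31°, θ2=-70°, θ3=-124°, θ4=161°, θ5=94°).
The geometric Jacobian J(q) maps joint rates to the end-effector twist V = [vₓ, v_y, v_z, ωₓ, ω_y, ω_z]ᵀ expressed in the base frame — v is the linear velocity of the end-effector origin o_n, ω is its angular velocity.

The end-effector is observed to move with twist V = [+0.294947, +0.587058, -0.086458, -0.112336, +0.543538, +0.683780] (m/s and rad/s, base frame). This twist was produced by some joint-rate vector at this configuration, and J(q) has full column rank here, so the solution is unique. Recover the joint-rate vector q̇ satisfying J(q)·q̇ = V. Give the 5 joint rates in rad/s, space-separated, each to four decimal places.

o_n = [0.9805, 0.0499, 0.7628]
J₁: ẑ×o_n = [-0.0499, 0.9805, 0.0000], ω = ẑ
J2: z=[0.5150, 0.8572, 0.0000] o=[0.5914, -0.3554, 0.0000] → [0.6538, -0.3929, -0.1247, 0.5150, 0.8572, 0.0000]
J3: z=[0.8055, -0.4840, -0.3420] o=[0.9294, -0.0918, 0.4229] → [-0.1161, -0.2913, 0.1389, 0.8055, -0.4840, -0.3420]
J4: z=[0.5311, 0.3333, 0.7790] o=[1.1357, 0.3355, 0.0994] → [0.4436, -0.4732, -0.1000, 0.5311, 0.3333, 0.7790]
J5: z=[-0.6760, 0.7210, 0.1523] o=[0.7883, -0.0775, 0.5130] → [0.1607, 0.1981, -0.2248, -0.6760, 0.7210, 0.1523]
q̇ = J⁺·V = [0.6230, 0.5380, -0.5710, -0.1320, -0.2080]

0.6230 0.5380 -0.5710 -0.1320 -0.2080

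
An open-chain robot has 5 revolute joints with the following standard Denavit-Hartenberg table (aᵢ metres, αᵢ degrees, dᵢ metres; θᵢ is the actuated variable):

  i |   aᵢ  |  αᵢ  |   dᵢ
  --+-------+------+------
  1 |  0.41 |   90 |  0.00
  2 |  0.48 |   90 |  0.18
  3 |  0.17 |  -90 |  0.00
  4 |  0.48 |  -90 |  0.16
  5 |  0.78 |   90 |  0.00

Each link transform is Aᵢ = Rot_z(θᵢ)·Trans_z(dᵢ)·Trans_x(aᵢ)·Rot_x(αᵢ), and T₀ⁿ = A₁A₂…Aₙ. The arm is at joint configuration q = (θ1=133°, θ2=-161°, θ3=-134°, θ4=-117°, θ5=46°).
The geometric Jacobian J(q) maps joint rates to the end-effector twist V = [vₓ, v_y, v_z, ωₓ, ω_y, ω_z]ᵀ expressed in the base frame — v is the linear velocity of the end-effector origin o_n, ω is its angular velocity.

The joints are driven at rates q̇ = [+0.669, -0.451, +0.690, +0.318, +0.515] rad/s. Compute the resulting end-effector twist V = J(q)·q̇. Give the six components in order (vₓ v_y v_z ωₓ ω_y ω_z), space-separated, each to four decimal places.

o_n = [0.6677, 0.2664, 0.7320]
J₁: ẑ×o_n = [-0.2664, 0.6677, 0.0000], ω = ẑ
J2: z=[0.7314, 0.6820, 0.0000] o=[-0.2796, 0.2999, 0.0000] → [0.4993, -0.5354, -0.6705, 0.7314, 0.6820, 0.0000]
J3: z=[0.2220, -0.2381, 0.9455] o=[0.1615, 0.0907, -0.1563] → [-0.3777, 0.2813, 0.1595, 0.2220, -0.2381, 0.9455]
J4: z=[-0.0442, -0.9712, -0.2342] o=[-0.0040, 0.0890, -0.1178] → [-0.7838, -0.1198, 0.6445, -0.0442, -0.9712, -0.2342]
J5: z=[-0.7671, -0.1172, 0.6308] o=[0.2961, -0.1660, 0.1998] → [-0.3352, 0.6427, -0.2882, -0.7671, -0.1172, 0.6308]
V = J·q̇ = [-1.0859, 1.1751, 0.4690, -0.5857, -0.8411, 1.5718]

-1.0859 1.1751 0.4690 -0.5857 -0.8411 1.5718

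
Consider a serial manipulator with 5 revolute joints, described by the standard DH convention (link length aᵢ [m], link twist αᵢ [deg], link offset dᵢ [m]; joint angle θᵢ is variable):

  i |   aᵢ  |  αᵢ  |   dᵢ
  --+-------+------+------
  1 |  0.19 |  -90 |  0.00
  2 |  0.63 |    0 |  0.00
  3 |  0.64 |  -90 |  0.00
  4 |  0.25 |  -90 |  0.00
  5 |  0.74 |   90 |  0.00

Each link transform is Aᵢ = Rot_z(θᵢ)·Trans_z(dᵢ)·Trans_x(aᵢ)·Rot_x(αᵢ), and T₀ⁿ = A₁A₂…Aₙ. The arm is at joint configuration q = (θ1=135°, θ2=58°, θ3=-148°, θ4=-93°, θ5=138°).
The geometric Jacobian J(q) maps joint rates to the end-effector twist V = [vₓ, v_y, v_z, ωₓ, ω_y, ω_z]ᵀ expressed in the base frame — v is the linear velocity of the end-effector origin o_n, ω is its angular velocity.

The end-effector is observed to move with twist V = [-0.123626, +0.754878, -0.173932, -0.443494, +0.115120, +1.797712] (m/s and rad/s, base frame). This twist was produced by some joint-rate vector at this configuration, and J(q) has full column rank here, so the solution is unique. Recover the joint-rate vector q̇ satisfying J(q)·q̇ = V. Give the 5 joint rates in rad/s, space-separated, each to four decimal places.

0.8590 0.5110 -0.3280 0.3950 0.9400

o_n = [0.1915, 0.2321, 0.1214]
J₁: ẑ×o_n = [-0.2321, 0.1915, 0.0000], ω = ẑ
J2: z=[-0.7071, -0.7071, 0.0000] o=[-0.1344, 0.1344, 0.0000] → [-0.0859, 0.0859, 0.1613, -0.7071, -0.7071, 0.0000]
J3: z=[-0.7071, -0.7071, 0.0000] o=[-0.3704, 0.3704, -0.5343] → [-0.4636, 0.4636, 0.4952, -0.7071, -0.7071, 0.0000]
J4: z=[-0.7071, 0.7071, -0.0000] o=[-0.3704, 0.3704, 0.1057] → [0.0111, 0.0111, -0.2995, -0.7071, 0.7071, -0.0000]
J5: z=[-0.0370, -0.0370, 0.9986] o=[-0.5470, 0.1939, 0.0926] → [-0.0392, 0.7385, 0.0259, -0.0370, -0.0370, 0.9986]
q̇ = J⁺·V = [0.8590, 0.5110, -0.3280, 0.3950, 0.9400]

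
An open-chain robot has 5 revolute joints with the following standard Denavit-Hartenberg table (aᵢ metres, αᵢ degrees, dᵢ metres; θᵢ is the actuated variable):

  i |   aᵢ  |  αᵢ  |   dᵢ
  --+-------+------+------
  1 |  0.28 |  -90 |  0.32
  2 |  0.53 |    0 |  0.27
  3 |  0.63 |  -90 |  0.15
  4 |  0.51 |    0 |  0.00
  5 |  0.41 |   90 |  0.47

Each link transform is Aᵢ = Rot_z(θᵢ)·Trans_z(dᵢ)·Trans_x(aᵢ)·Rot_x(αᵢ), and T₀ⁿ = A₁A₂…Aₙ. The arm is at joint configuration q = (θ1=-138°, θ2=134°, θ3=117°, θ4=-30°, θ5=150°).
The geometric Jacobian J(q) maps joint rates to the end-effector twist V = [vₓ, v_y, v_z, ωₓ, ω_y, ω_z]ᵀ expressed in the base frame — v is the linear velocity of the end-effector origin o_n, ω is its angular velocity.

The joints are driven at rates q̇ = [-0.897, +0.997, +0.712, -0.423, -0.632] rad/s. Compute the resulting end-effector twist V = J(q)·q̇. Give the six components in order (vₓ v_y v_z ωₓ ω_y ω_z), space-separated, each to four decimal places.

o_n = [0.1590, -0.2873, 0.9112]
J₁: ẑ×o_n = [0.2873, 0.1590, -0.0000], ω = ẑ
J2: z=[0.6691, -0.7431, 0.0000] o=[-0.2081, -0.1874, 0.3200] → [-0.4394, -0.3956, 0.2059, 0.6691, -0.7431, 0.0000]
J3: z=[0.6691, -0.7431, 0.0000] o=[0.2462, -0.1417, -0.0613] → [-0.7227, -0.6507, -0.1622, 0.6691, -0.7431, 0.0000]
J4: z=[-0.7027, -0.6327, 0.3256] o=[0.4990, -0.1159, 0.5344] → [-0.1826, 0.1541, -0.0946, -0.7027, -0.6327, 0.3256]
J5: z=[-0.7027, -0.6327, 0.3256] o=[0.7765, -0.2092, 0.9520] → [0.0513, -0.2297, -0.3357, -0.7027, -0.6327, 0.3256]
V = J·q̇ = [-1.1655, -0.9204, 0.3420, 1.8848, -0.6026, -1.2405]

-1.1655 -0.9204 0.3420 1.8848 -0.6026 -1.2405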